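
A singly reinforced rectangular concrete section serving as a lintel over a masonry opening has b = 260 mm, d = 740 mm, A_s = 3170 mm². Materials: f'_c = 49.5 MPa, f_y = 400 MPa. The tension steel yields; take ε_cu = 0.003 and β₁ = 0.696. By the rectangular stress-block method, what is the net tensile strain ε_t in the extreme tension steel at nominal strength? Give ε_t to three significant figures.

a = A_s f_y/(0.85 f'_c b) = 115.91 mm.
β₁ = 0.696, so c = a/β₁ = 115.91/0.696 = 166.54 mm.
From the linear strain diagram with ε_cu = 0.003: ε_t = 0.003 (d − c)/c = 0.003 × (740 − 166.54)/166.54 = 0.0103.
Since ε_t ≥ 0.005, the section is tension-controlled.

ε_t ≈ 0.0103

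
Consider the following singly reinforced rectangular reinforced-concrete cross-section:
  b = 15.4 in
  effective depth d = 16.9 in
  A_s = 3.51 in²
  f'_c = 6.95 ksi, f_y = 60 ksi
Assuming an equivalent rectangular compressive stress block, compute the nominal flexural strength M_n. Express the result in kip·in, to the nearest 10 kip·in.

T = A_s f_y = 3.51 × 60 = 210.6 kips.
a = T/(0.85 f'_c b) = 210.6/(0.85 × 6.95 × 15.4) = 2.315 in.
M_n = T(d − a/2) = 210.6 × (16.9 − 1.1575) = 3315.4 kip·in.

M_n ≈ 3320 kip·in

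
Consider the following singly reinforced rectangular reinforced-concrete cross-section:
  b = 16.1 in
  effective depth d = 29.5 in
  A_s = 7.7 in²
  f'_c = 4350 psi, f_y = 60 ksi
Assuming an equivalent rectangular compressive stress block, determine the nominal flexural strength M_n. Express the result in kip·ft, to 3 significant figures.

M_n ≈ 986 kip·ft

T = A_s f_y = 7.7 × 60 = 462 kips.
a = T/(0.85 f'_c b) = 462/(0.85 × 4.35 × 16.1) = 7.761 in.
M_n = T(d − a/2) = 462 × (29.5 − 3.8805) = 11836.2 kip·in = 11836.2/12 = 986.35 kip·ft.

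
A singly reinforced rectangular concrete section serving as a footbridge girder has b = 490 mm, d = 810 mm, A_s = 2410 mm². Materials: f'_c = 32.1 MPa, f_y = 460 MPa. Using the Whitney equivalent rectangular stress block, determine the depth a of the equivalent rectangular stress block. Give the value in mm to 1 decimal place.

T = A_s f_y = 2410 × 460 = 1108600 N = 1108.6 kN.
Setting C = 0.85 f'_c a b equal to T: a = 1108600/(0.85 × 32.1 × 490) = 82.9 mm.

a ≈ 82.9 mm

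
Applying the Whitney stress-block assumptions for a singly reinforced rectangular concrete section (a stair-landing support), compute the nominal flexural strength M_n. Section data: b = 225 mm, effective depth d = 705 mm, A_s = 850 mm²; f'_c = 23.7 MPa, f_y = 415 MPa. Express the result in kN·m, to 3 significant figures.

T = A_s f_y = 850 × 415 = 352750 N = 352.75 kN.
From C = T: a = T/(0.85 f'_c b) = 352750/(0.85 × 23.7 × 225) = 77.82 mm.
M_n = T(d − a/2) = 352.75 kN × (705 − 38.91) mm = 234.96 kN·m.

M_n ≈ 235 kN·m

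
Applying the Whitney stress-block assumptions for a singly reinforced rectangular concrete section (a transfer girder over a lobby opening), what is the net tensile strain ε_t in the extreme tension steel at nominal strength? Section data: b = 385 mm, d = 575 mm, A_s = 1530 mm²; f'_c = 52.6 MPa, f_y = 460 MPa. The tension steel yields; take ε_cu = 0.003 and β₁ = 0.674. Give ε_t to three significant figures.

ε_t ≈ 0.0254

a = A_s f_y/(0.85 f'_c b) = 40.89 mm.
β₁ = 0.674, so c = a/β₁ = 40.89/0.674 = 60.67 mm.
From the linear strain diagram with ε_cu = 0.003: ε_t = 0.003 (d − c)/c = 0.003 × (575 − 60.67)/60.67 = 0.0254.
Since ε_t ≥ 0.005, the section is tension-controlled.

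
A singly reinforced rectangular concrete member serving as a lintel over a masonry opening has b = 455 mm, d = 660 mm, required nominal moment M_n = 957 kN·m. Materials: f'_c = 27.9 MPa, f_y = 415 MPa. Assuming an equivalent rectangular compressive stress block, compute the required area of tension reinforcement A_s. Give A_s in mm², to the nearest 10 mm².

With M_n = 0.85 f'_c a b (d − a/2), solve the quadratic for a:
a = d − √(d² − 2M_n/(0.85 f'_c b)) = 660 − √(660² − 2 × 957×10⁶/(0.85 × 27.9 × 455)) = 151.85 mm.
A_s = 0.85 f'_c a b / f_y = 0.85 × 27.9 × 151.85 × 455 / 415 = 3948.2 mm².

A_s ≈ 3950 mm²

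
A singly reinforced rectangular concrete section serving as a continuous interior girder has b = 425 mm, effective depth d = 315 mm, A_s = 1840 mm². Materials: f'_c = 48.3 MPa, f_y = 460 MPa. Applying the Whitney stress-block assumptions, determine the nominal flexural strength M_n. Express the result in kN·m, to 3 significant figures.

M_n ≈ 246 kN·m

T = A_s f_y = 1840 × 460 = 846400 N = 846.4 kN.
From C = T: a = T/(0.85 f'_c b) = 846400/(0.85 × 48.3 × 425) = 48.51 mm.
M_n = T(d − a/2) = 846.4 kN × (315 − 24.255) mm = 246.09 kN·m.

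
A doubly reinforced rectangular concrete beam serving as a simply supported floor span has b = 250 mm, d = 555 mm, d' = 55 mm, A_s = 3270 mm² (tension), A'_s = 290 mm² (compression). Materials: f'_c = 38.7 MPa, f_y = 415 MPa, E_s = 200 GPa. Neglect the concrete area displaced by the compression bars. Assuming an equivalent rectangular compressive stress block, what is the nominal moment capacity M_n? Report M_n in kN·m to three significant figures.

Assume both tension and compression steel yield.
Net tension couple steel: A_s − A'_s = 2980 mm².
a = (A_s − A'_s) f_y / (0.85 f'_c b) = 1236700/(0.85 × 38.7 × 250) = 150.38 mm.
c = a/β₁ = 150.38/0.774 = 194.29 mm; ε'_s = 0.003(c − d')/c = 0.0022 ≥ f_y/E_s = 0.0021, so compression steel does yield.
M_n = (A_s − A'_s) f_y (d − a/2) + A'_s f_y (d − d') = [1236700 × (555 − 75.19) + 120350 × (555 − 55)] × 10⁻⁶ = 593.38 + 60.18 = 653.56 kN·m.

M_n ≈ 654 kN·m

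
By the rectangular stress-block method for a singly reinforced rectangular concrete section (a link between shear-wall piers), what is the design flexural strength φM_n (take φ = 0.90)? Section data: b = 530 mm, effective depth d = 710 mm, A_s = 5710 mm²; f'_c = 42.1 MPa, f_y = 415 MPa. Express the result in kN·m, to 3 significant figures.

φM_n ≈ 1380 kN·m

T = A_s f_y = 5710 × 415 = 2369650 N = 2369.65 kN.
From C = T: a = T/(0.85 f'_c b) = 2369650/(0.85 × 42.1 × 530) = 124.94 mm.
M_n = T(d − a/2) = 2369.65 kN × (710 − 62.47) mm = 1534.42 kN·m.
φM_n = 0.90 × 1534.42 = 1380.98 kN·m.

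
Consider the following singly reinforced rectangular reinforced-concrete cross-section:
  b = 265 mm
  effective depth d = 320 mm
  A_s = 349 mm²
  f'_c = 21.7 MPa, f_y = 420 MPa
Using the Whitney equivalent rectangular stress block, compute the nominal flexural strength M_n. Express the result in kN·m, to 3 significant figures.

M_n ≈ 44.7 kN·m

T = A_s f_y = 349 × 420 = 146580 N = 146.58 kN.
From C = T: a = T/(0.85 f'_c b) = 146580/(0.85 × 21.7 × 265) = 29.99 mm.
M_n = T(d − a/2) = 146.58 kN × (320 − 14.995) mm = 44.71 kN·m.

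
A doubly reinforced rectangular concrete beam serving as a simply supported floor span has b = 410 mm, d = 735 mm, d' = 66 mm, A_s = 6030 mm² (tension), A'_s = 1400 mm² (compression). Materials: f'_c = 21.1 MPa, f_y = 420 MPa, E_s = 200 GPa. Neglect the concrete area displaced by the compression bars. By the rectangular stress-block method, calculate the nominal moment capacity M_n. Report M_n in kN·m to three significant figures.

M_n ≈ 1570 kN·m

Assume both tension and compression steel yield.
Net tension couple steel: A_s − A'_s = 4630 mm².
a = (A_s − A'_s) f_y / (0.85 f'_c b) = 1944600/(0.85 × 21.1 × 410) = 264.45 mm.
c = a/β₁ = 264.45/0.85 = 311.12 mm; ε'_s = 0.003(c − d')/c = 0.0024 ≥ f_y/E_s = 0.0021, so compression steel does yield.
M_n = (A_s − A'_s) f_y (d − a/2) + A'_s f_y (d − d') = [1944600 × (735 − 132.225) + 588000 × (735 − 66)] × 10⁻⁶ = 1172.16 + 393.37 = 1565.53 kN·m.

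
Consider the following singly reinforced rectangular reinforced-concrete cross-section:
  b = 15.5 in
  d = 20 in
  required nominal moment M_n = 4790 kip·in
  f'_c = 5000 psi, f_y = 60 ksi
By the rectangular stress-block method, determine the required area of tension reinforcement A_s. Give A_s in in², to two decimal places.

From M_n = 0.85 f'_c a b (d − a/2):
a = d − √(d² − 2M_n/(0.85 f'_c b)) = 20 − √(20² − 2 × 4790/(0.85 × 5 × 15.5)) = 4.045 in.
A_s = 0.85 f'_c a b / f_y = 0.85 × 5 × 4.045 × 15.5 / 60 = 4.441 in².

A_s ≈ 4.44 in²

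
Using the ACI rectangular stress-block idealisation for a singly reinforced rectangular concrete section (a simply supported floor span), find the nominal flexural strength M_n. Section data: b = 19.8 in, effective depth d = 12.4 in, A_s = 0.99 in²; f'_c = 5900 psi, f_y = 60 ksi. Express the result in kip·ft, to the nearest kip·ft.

T = A_s f_y = 0.99 × 60 = 59.4 kips.
a = T/(0.85 f'_c b) = 59.4/(0.85 × 5.9 × 19.8) = 0.598 in.
M_n = T(d − a/2) = 59.4 × (12.4 − 0.299) = 718.8 kip·in = 718.8/12 = 59.90 kip·ft.

M_n ≈ 60 kip·ft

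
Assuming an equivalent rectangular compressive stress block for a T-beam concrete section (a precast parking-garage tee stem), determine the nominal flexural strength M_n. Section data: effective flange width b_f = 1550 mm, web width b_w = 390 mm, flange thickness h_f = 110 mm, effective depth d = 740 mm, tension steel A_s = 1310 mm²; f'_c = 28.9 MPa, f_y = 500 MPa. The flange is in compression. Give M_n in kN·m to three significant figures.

M_n ≈ 479 kN·m

Tension: T = A_s f_y = 1310 × 500 = 655000 N.
Try a within the flange: a = T/(0.85 f'_c b_f) = 655000/(0.85 × 28.9 × 1550) = 17.20 mm.
Since a = 17.20 ≤ h_f = 110 mm, the stress block lies entirely in the flange; analyse as a rectangular beam of width b_f.
M_n = T(d − a/2) = 655000 × (740 − 8.6) = 479.07 × 10⁶ N·mm.
M_n = 479.07 kN·m.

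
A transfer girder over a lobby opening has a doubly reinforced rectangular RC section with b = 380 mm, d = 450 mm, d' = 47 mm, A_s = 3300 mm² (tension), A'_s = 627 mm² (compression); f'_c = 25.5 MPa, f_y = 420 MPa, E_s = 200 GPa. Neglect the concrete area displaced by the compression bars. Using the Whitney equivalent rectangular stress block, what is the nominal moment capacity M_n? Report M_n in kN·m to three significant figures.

M_n ≈ 535 kN·m

Assume both tension and compression steel yield.
Net tension couple steel: A_s − A'_s = 2673 mm².
a = (A_s − A'_s) f_y / (0.85 f'_c b) = 1122660/(0.85 × 25.5 × 380) = 136.30 mm.
c = a/β₁ = 136.30/0.85 = 160.35 mm; ε'_s = 0.003(c − d')/c = 0.0021 ≥ f_y/E_s = 0.0021, so compression steel does yield.
M_n = (A_s − A'_s) f_y (d − a/2) + A'_s f_y (d − d') = [1122660 × (450 − 68.15) + 263340 × (450 − 47)] × 10⁻⁶ = 428.69 + 106.13 = 534.82 kN·m.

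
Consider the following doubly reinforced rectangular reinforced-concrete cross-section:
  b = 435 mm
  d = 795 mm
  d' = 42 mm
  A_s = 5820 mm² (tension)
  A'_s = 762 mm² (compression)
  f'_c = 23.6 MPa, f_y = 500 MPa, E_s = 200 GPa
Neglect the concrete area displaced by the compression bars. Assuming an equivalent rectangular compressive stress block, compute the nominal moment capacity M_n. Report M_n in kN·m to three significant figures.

M_n ≈ 1930 kN·m

Assume both tension and compression steel yield.
Net tension couple steel: A_s − A'_s = 5058 mm².
a = (A_s − A'_s) f_y / (0.85 f'_c b) = 2529000/(0.85 × 23.6 × 435) = 289.82 mm.
c = a/β₁ = 289.82/0.85 = 340.96 mm; ε'_s = 0.003(c − d')/c = 0.0026 ≥ f_y/E_s = 0.0025, so compression steel does yield.
M_n = (A_s − A'_s) f_y (d − a/2) + A'_s f_y (d − d') = [2529000 × (795 − 144.91) + 381000 × (795 − 42)] × 10⁻⁶ = 1644.08 + 286.89 = 1930.97 kN·m.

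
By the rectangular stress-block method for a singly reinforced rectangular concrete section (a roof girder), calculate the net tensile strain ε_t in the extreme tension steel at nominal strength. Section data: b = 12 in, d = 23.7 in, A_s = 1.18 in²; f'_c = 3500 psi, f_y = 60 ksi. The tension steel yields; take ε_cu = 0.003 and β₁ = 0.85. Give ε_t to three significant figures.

ε_t ≈ 0.0275

a = A_s f_y/(0.85 f'_c b) = 1.983 in.
β₁ = 0.85, so c = a/β₁ = 1.983/0.85 = 2.333 in.
From the linear strain diagram with ε_cu = 0.003: ε_t = 0.003 (d − c)/c = 0.003 × (23.7 − 2.333)/2.333 = 0.0275.
Since ε_t ≥ 0.005, the section is tension-controlled.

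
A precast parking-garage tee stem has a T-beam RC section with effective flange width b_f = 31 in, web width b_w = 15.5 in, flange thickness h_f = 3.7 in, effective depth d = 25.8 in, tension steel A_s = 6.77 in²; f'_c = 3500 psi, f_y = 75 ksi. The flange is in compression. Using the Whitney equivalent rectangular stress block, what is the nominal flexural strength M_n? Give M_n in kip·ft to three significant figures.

M_n ≈ 963 kip·ft

Tension: T = A_s f_y = 6.77 × 75 = 507.75 kips.
Try a within the flange: a = T/(0.85 f'_c b_f) = 507.75/(0.85 × 3.5 × 31) = 5.506 in.
a = 5.506 > h_f = 3.7 in: the block extends into the web. Split into flange-overhang and web parts.
C_f = 0.85 f'_c (b_f − b_w) h_f = 0.85 × 3.5 × (31 − 15.5) × 3.7 = 170.6 kips.
Remaining web compression depth: a_w = (T − C_f)/(0.85 f'_c b_w) = (507.75 − 170.6)/(0.85 × 3.5 × 15.5) = 7.311 in.
M_n = C_f(d − h_f/2) + (T − C_f)(d − a_w/2) = 170.6 × (25.8 − 1.85) + 337.15 × (25.8 − 3.6555) = 4085.9 + 7466.0 = 11551.9 kip·in.
M_n = 11551.9/12 = 962.66 kip·ft.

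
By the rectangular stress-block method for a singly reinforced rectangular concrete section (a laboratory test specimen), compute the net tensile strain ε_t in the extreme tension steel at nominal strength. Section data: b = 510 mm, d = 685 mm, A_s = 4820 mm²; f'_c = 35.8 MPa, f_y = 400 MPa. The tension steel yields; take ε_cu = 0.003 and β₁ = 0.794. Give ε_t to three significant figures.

a = A_s f_y/(0.85 f'_c b) = 124.23 mm.
β₁ = 0.794, so c = a/β₁ = 124.23/0.794 = 156.46 mm.
From the linear strain diagram with ε_cu = 0.003: ε_t = 0.003 (d − c)/c = 0.003 × (685 − 156.46)/156.46 = 0.0101.
Since ε_t ≥ 0.005, the section is tension-controlled.

ε_t ≈ 0.0101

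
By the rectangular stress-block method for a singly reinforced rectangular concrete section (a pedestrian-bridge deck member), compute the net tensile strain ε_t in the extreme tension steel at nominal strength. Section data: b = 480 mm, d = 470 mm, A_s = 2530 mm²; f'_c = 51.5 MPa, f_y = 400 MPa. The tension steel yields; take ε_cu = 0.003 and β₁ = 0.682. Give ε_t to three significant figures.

a = A_s f_y/(0.85 f'_c b) = 48.16 mm.
β₁ = 0.682, so c = a/β₁ = 48.16/0.682 = 70.62 mm.
From the linear strain diagram with ε_cu = 0.003: ε_t = 0.003 (d − c)/c = 0.003 × (470 − 70.62)/70.62 = 0.0170.
Since ε_t ≥ 0.005, the section is tension-controlled.

ε_t ≈ 0.0170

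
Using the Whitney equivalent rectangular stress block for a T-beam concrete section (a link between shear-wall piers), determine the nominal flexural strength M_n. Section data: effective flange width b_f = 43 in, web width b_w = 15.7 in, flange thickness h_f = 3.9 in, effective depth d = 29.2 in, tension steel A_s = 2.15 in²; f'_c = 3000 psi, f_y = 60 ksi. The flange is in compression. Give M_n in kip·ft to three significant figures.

M_n ≈ 308 kip·ft

Tension: T = A_s f_y = 2.15 × 60 = 129 kips.
Try a within the flange: a = T/(0.85 f'_c b_f) = 129/(0.85 × 3 × 43) = 1.176 in.
Since a = 1.176 ≤ h_f = 3.9 in, the stress block lies entirely in the flange; analyse as a rectangular beam of width b_f.
M_n = T(d − a/2) = 129 × (29.2 − 0.588) = 3690.9 kip·in.
M_n = 3690.9/12 = 307.58 kip·ft.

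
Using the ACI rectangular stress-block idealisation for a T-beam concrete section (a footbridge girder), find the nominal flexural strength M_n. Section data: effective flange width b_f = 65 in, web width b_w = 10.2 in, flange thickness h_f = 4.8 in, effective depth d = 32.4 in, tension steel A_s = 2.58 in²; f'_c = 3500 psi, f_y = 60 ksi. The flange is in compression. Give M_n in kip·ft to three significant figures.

M_n ≈ 413 kip·ft

Tension: T = A_s f_y = 2.58 × 60 = 154.8 kips.
Try a within the flange: a = T/(0.85 f'_c b_f) = 154.8/(0.85 × 3.5 × 65) = 0.801 in.
Since a = 0.801 ≤ h_f = 4.8 in, the stress block lies entirely in the flange; analyse as a rectangular beam of width b_f.
M_n = T(d − a/2) = 154.8 × (32.4 − 0.4005) = 4953.5 kip·in.
M_n = 4953.5/12 = 412.79 kip·ft.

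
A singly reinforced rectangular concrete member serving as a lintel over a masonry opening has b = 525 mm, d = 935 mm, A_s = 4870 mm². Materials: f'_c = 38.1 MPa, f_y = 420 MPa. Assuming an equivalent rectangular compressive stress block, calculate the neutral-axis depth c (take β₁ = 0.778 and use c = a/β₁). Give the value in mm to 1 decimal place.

c ≈ 154.6 mm

T = A_s f_y = 4870 × 420 = 2045400 N = 2045.4 kN.
Setting C = 0.85 f'_c a b equal to T: a = 2045400/(0.85 × 38.1 × 525) = 120.303 mm.
With β₁ = 0.778, c = a/β₁ = 120.303/0.778 = 154.6 mm.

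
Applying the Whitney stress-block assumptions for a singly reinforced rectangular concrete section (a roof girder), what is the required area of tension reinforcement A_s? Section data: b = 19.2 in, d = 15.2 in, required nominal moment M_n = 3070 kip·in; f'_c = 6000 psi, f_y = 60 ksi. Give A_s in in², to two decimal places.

From M_n = 0.85 f'_c a b (d − a/2):
a = d − √(d² − 2M_n/(0.85 f'_c b)) = 15.2 − √(15.2² − 2 × 3070/(0.85 × 6 × 19.2)) = 2.226 in.
A_s = 0.85 f'_c a b / f_y = 0.85 × 6 × 2.226 × 19.2 / 60 = 3.633 in².

A_s ≈ 3.63 in²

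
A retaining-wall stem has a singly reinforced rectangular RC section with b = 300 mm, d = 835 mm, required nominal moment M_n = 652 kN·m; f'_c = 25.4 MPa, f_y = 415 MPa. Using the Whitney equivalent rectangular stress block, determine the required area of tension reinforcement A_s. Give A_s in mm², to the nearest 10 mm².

With M_n = 0.85 f'_c a b (d − a/2), solve the quadratic for a:
a = d − √(d² − 2M_n/(0.85 f'_c b)) = 835 − √(835² − 2 × 652×10⁶/(0.85 × 25.4 × 300)) = 130.80 mm.
A_s = 0.85 f'_c a b / f_y = 0.85 × 25.4 × 130.80 × 300 / 415 = 2041.4 mm².

A_s ≈ 2040 mm²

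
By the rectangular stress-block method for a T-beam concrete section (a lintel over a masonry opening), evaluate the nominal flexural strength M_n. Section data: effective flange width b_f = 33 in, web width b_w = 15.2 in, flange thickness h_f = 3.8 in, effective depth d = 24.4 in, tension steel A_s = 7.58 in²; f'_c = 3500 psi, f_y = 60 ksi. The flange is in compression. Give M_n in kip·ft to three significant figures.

Tension: T = A_s f_y = 7.58 × 60 = 454.8 kips.
Try a within the flange: a = T/(0.85 f'_c b_f) = 454.8/(0.85 × 3.5 × 33) = 4.633 in.
a = 4.633 > h_f = 3.8 in: the block extends into the web. Split into flange-overhang and web parts.
C_f = 0.85 f'_c (b_f − b_w) h_f = 0.85 × 3.5 × (33 − 15.2) × 3.8 = 201.2 kips.
Remaining web compression depth: a_w = (T − C_f)/(0.85 f'_c b_w) = (454.8 − 201.2)/(0.85 × 3.5 × 15.2) = 5.608 in.
M_n = C_f(d − h_f/2) + (T − C_f)(d − a_w/2) = 201.2 × (24.4 − 1.9) + 253.6 × (24.4 − 2.804) = 4527.0 + 5476.7 = 10003.7 kip·in.
M_n = 10003.7/12 = 833.64 kip·ft.

M_n ≈ 834 kip·ft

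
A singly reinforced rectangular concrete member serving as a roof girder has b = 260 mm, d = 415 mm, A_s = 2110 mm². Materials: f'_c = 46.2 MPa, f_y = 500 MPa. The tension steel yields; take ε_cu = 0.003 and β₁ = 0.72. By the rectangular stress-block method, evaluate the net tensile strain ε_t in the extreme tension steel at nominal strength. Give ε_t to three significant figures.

ε_t ≈ 0.00568

a = A_s f_y/(0.85 f'_c b) = 103.33 mm.
β₁ = 0.72, so c = a/β₁ = 103.33/0.72 = 143.51 mm.
From the linear strain diagram with ε_cu = 0.003: ε_t = 0.003 (d − c)/c = 0.003 × (415 − 143.51)/143.51 = 0.00568.
Since ε_t ≥ 0.005, the section is tension-controlled.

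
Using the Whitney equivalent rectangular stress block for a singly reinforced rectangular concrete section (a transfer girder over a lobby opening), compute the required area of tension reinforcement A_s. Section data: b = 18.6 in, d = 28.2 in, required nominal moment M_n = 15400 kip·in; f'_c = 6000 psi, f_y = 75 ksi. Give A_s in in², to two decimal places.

From M_n = 0.85 f'_c a b (d − a/2):
a = d − √(d² − 2M_n/(0.85 f'_c b)) = 28.2 − √(28.2² − 2 × 15400/(0.85 × 6 × 18.6)) = 6.508 in.
A_s = 0.85 f'_c a b / f_y = 0.85 × 6 × 6.508 × 18.6 / 75 = 8.231 in².

A_s ≈ 8.23 in²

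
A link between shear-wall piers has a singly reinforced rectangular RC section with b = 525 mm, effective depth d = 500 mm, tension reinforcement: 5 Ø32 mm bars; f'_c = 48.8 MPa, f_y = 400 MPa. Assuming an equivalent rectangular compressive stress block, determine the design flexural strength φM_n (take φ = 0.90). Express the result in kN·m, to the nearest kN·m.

φM_n ≈ 670 kN·m

A_s = 5 × 804 = 4020 mm².
T = A_s f_y = 4020 × 400 = 1608000 N = 1608 kN.
From C = T: a = T/(0.85 f'_c b) = 1608000/(0.85 × 48.8 × 525) = 73.84 mm.
M_n = T(d − a/2) = 1608 kN × (500 − 36.92) mm = 744.63 kN·m.
φM_n = 0.90 × 744.63 = 670.17 kN·m.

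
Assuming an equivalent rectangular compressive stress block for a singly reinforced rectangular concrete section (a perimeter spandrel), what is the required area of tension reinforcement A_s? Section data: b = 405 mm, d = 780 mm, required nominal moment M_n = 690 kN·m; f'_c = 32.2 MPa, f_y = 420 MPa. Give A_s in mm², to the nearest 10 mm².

A_s ≈ 2230 mm²

With M_n = 0.85 f'_c a b (d − a/2), solve the quadratic for a:
a = d − √(d² − 2M_n/(0.85 f'_c b)) = 780 − √(780² − 2 × 690×10⁶/(0.85 × 32.2 × 405)) = 84.37 mm.
A_s = 0.85 f'_c a b / f_y = 0.85 × 32.2 × 84.37 × 405 / 420 = 2226.7 mm².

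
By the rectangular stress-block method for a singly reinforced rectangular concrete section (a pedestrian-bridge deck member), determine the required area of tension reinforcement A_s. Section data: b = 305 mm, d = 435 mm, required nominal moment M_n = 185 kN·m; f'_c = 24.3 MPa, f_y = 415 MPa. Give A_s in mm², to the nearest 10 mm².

With M_n = 0.85 f'_c a b (d − a/2), solve the quadratic for a:
a = d − √(d² − 2M_n/(0.85 f'_c b)) = 435 − √(435² − 2 × 185×10⁶/(0.85 × 24.3 × 305)) = 73.76 mm.
A_s = 0.85 f'_c a b / f_y = 0.85 × 24.3 × 73.76 × 305 / 415 = 1119.7 mm².

A_s ≈ 1120 mm²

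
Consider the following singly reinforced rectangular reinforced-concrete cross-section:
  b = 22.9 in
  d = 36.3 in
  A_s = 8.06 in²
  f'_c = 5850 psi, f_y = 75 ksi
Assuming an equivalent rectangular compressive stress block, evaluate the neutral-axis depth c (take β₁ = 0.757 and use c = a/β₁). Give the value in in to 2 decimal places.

T = A_s f_y = 8.06 × 75 = 604.5 kips.
a = T/(0.85 f'_c b) = 604.5/(0.85 × 5.85 × 22.9) = 5.3087 in.
With β₁ = 0.757, c = a/β₁ = 5.3087/0.757 = 7.01 in.

c ≈ 7.01 in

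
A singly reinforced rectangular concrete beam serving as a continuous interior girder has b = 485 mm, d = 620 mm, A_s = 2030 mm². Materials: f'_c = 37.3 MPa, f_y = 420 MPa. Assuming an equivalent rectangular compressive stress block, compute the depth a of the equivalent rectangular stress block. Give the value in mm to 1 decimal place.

T = A_s f_y = 2030 × 420 = 852600 N = 852.6 kN.
Setting C = 0.85 f'_c a b equal to T: a = 852600/(0.85 × 37.3 × 485) = 55.4 mm.

a ≈ 55.4 mm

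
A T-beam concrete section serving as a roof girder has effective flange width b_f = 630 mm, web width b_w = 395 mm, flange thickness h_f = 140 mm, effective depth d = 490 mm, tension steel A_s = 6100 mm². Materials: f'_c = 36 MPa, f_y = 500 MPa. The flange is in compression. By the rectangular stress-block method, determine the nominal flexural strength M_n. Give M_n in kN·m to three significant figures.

Tension: T = A_s f_y = 6100 × 500 = 3050000 N.
Try a within the flange: a = T/(0.85 f'_c b_f) = 3050000/(0.85 × 36 × 630) = 158.21 mm.
a = 158.21 > h_f = 140 mm: the block extends into the web. Split into flange-overhang and web parts.
C_f = 0.85 f'_c (b_f − b_w) h_f = 0.85 × 36 × (630 − 395) × 140 = 1006740 N.
Remaining web compression depth: a_w = (T − C_f)/(0.85 f'_c b_w) = (3050000 − 1006740)/(0.85 × 36 × 395) = 169.05 mm.
M_n = C_f(d − h_f/2) + (T − C_f)(d − a_w/2) = 1006740 × (490 − 70) + 2043260 × (490 − 84.525) = 422.83 + 828.49 = 1251.32 × 10⁶ N·mm.
M_n = 1251.32 kN·m.

M_n ≈ 1250 kN·m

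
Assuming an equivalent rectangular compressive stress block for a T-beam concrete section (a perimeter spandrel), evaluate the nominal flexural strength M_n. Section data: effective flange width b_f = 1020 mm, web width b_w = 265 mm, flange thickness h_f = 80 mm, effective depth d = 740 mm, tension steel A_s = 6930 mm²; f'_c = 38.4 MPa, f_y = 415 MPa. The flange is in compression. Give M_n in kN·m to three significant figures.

M_n ≈ 2000 kN·m

Tension: T = A_s f_y = 6930 × 415 = 2875950 N.
Try a within the flange: a = T/(0.85 f'_c b_f) = 2875950/(0.85 × 38.4 × 1020) = 86.38 mm.
a = 86.38 > h_f = 80 mm: the block extends into the web. Split into flange-overhang and web parts.
C_f = 0.85 f'_c (b_f − b_w) h_f = 0.85 × 38.4 × (1020 − 265) × 80 = 1971456 N.
Remaining web compression depth: a_w = (T − C_f)/(0.85 f'_c b_w) = (2875950 − 1971456)/(0.85 × 38.4 × 265) = 104.57 mm.
M_n = C_f(d − h_f/2) + (T − C_f)(d − a_w/2) = 1971456 × (740 − 40) + 904494 × (740 − 52.285) = 1380.02 + 622.03 = 2002.05 × 10⁶ N·mm.
M_n = 2002.05 kN·m.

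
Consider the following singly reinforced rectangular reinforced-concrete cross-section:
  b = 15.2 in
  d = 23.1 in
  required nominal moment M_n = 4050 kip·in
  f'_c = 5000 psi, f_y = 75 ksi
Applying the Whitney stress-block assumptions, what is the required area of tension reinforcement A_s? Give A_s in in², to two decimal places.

From M_n = 0.85 f'_c a b (d − a/2):
a = d − √(d² − 2M_n/(0.85 f'_c b)) = 23.1 − √(23.1² − 2 × 4050/(0.85 × 5 × 15.2)) = 2.895 in.
A_s = 0.85 f'_c a b / f_y = 0.85 × 5 × 2.895 × 15.2 / 75 = 2.494 in².

A_s ≈ 2.49 in²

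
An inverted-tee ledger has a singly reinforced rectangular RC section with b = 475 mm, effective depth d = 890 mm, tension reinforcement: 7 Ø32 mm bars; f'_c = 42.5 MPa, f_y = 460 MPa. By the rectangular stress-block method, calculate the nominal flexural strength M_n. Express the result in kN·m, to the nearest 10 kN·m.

A_s = 7 × 804 = 5628 mm².
T = A_s f_y = 5628 × 460 = 2588880 N = 2588.88 kN.
From C = T: a = T/(0.85 f'_c b) = 2588880/(0.85 × 42.5 × 475) = 150.87 mm.
M_n = T(d − a/2) = 2588.88 kN × (890 − 75.435) mm = 2108.81 kN·m.

M_n ≈ 2110 kN·m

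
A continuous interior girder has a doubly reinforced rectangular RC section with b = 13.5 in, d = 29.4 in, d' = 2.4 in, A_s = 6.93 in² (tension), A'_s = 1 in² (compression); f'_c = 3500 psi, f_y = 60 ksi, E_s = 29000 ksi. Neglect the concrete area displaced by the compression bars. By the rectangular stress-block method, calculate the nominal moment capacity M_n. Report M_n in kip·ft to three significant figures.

Assume both steels yield.
a = (A_s − A'_s) f_y/(0.85 f'_c b) = (6.93 − 1) × 60/(0.85 × 3.5 × 13.5) = 8.859 in.
c = a/β₁ = 8.859/0.85 = 10.422 in; ε'_s = 0.003(c − d')/c = 0.0023 ≥ ε_y = 0.0021, so the compression steel yields.
M_n = (A_s − A'_s) f_y (d − a/2) + A'_s f_y (d − d') = 355.8 × (29.4 − 4.4295) + 60 × (29.4 − 2.4) = 8884.5 + 1620.0 = 10504.5 kip·in = 10504.5/12 = 875.38 kip·ft.

M_n ≈ 875 kip·ft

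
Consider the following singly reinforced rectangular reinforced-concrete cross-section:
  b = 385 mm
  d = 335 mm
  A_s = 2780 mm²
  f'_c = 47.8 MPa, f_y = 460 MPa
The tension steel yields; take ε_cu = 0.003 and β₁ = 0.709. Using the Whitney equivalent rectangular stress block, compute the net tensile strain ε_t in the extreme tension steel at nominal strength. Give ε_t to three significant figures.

a = A_s f_y/(0.85 f'_c b) = 81.75 mm.
β₁ = 0.709, so c = a/β₁ = 81.75/0.709 = 115.30 mm.
From the linear strain diagram with ε_cu = 0.003: ε_t = 0.003 (d − c)/c = 0.003 × (335 − 115.30)/115.30 = 0.00572.
Since ε_t ≥ 0.005, the section is tension-controlled.

ε_t ≈ 0.00572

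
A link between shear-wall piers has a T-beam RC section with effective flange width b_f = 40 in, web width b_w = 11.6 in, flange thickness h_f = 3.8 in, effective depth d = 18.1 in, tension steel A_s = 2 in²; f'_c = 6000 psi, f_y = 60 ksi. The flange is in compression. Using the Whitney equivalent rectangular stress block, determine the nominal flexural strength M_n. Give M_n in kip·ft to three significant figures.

M_n ≈ 178 kip·ft

Tension: T = A_s f_y = 2 × 60 = 120 kips.
Try a within the flange: a = T/(0.85 f'_c b_f) = 120/(0.85 × 6 × 40) = 0.588 in.
Since a = 0.588 ≤ h_f = 3.8 in, the stress block lies entirely in the flange; analyse as a rectangular beam of width b_f.
M_n = T(d − a/2) = 120 × (18.1 − 0.294) = 2136.7 kip·in.
M_n = 2136.7/12 = 178.06 kip·ft.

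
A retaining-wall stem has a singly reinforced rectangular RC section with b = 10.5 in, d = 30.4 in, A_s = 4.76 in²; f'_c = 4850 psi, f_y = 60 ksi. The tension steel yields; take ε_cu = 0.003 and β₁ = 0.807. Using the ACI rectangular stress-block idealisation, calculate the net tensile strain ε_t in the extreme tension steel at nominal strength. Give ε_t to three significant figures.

a = A_s f_y/(0.85 f'_c b) = 6.598 in.
β₁ = 0.807, so c = a/β₁ = 6.598/0.807 = 8.176 in.
From the linear strain diagram with ε_cu = 0.003: ε_t = 0.003 (d − c)/c = 0.003 × (30.4 − 8.176)/8.176 = 0.00815.
Since ε_t ≥ 0.005, the section is tension-controlled.

ε_t ≈ 0.00815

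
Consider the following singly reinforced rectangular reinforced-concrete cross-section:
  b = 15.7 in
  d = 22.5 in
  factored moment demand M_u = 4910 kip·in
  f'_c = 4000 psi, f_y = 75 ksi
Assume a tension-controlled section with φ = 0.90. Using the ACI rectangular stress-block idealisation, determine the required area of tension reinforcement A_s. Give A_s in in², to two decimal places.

A_s ≈ 3.65 in²

M_n = M_u/φ = 4910/0.90 = 5455.56 kip·in.
From M_n = 0.85 f'_c a b (d − a/2):
a = d − √(d² − 2M_n/(0.85 f'_c b)) = 22.5 − √(22.5² − 2 × 5455.56/(0.85 × 4 × 15.7)) = 5.126 in.
A_s = 0.85 f'_c a b / f_y = 0.85 × 4 × 5.126 × 15.7 / 75 = 3.648 in².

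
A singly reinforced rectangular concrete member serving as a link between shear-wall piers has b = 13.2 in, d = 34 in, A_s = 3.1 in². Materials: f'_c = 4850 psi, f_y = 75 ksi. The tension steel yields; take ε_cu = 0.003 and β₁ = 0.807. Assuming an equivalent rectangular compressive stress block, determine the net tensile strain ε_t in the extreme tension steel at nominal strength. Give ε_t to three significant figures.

a = A_s f_y/(0.85 f'_c b) = 4.273 in.
β₁ = 0.807, so c = a/β₁ = 4.273/0.807 = 5.295 in.
From the linear strain diagram with ε_cu = 0.003: ε_t = 0.003 (d − c)/c = 0.003 × (34 − 5.295)/5.295 = 0.0163.
Since ε_t ≥ 0.005, the section is tension-controlled.

ε_t ≈ 0.0163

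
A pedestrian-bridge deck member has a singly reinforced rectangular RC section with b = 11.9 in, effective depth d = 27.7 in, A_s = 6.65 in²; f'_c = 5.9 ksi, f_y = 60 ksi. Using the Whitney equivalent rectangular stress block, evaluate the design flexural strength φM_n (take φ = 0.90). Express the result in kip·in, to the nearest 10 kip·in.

φM_n ≈ 8750 kip·in

T = A_s f_y = 6.65 × 60 = 399 kips.
a = T/(0.85 f'_c b) = 399/(0.85 × 5.9 × 11.9) = 6.686 in.
M_n = T(d − a/2) = 399 × (27.7 − 3.343) = 9718.4 kip·in.
φM_n = 0.90 × 9718.4 = 8746.6 kip·in.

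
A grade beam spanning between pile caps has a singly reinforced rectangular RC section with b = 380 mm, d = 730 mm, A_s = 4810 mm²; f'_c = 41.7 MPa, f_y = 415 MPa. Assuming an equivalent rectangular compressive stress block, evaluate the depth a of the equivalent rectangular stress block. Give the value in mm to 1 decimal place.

T = A_s f_y = 4810 × 415 = 1996150 N = 1996.15 kN.
Setting C = 0.85 f'_c a b equal to T: a = 1996150/(0.85 × 41.7 × 380) = 148.2 mm.

a ≈ 148.2 mm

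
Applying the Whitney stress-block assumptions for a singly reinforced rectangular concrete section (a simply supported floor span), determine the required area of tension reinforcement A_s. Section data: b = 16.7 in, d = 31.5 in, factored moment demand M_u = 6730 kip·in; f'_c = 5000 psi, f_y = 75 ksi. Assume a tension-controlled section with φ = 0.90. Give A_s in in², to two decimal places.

A_s ≈ 3.35 in²

M_n = M_u/φ = 6730/0.90 = 7477.78 kip·in.
From M_n = 0.85 f'_c a b (d − a/2):
a = d − √(d² − 2M_n/(0.85 f'_c b)) = 31.5 − √(31.5² − 2 × 7477.78/(0.85 × 5 × 16.7)) = 3.544 in.
A_s = 0.85 f'_c a b / f_y = 0.85 × 5 × 3.544 × 16.7 / 75 = 3.354 in².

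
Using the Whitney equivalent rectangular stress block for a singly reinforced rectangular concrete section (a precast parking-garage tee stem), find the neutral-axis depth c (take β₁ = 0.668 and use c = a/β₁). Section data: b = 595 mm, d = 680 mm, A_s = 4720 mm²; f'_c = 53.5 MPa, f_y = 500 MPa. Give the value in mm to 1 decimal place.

c ≈ 130.6 mm

T = A_s f_y = 4720 × 500 = 2360000 N = 2360 kN.
Setting C = 0.85 f'_c a b equal to T: a = 2360000/(0.85 × 53.5 × 595) = 87.221 mm.
With β₁ = 0.668, c = a/β₁ = 87.221/0.668 = 130.6 mm.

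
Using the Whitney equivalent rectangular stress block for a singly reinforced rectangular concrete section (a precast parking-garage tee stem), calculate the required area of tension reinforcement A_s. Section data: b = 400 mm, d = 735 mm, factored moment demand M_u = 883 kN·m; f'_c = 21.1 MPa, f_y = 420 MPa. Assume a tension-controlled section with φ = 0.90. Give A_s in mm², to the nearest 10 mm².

M_n = M_u/φ = 883/0.90 = 981.111 kN·m.
With M_n = 0.85 f'_c a b (d − a/2), solve the quadratic for a:
a = d − √(d² − 2M_n/(0.85 f'_c b)) = 735 − √(735² − 2 × 981.111×10⁶/(0.85 × 21.1 × 400)) = 218.56 mm.
A_s = 0.85 f'_c a b / f_y = 0.85 × 21.1 × 218.56 × 400 / 420 = 3733.2 mm².

A_s ≈ 3730 mm²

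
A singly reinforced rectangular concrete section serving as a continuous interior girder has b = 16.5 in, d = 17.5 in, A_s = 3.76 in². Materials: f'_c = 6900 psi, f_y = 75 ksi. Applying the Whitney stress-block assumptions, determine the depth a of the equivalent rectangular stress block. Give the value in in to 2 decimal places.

T = A_s f_y = 3.76 × 75 = 282 kips.
a = T/(0.85 f'_c b) = 282/(0.85 × 6.9 × 16.5) = 2.91 in.

a ≈ 2.91 in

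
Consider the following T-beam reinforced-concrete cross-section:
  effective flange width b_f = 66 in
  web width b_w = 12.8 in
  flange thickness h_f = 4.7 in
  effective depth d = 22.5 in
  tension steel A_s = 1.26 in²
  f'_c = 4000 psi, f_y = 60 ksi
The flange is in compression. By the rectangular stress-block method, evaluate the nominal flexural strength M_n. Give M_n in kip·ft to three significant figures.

M_n ≈ 141 kip·ft

Tension: T = A_s f_y = 1.26 × 60 = 75.6 kips.
Try a within the flange: a = T/(0.85 f'_c b_f) = 75.6/(0.85 × 4 × 66) = 0.337 in.
Since a = 0.337 ≤ h_f = 4.7 in, the stress block lies entirely in the flange; analyse as a rectangular beam of width b_f.
M_n = T(d − a/2) = 75.6 × (22.5 − 0.1685) = 1688.3 kip·in.
M_n = 1688.3/12 = 140.69 kip·ft.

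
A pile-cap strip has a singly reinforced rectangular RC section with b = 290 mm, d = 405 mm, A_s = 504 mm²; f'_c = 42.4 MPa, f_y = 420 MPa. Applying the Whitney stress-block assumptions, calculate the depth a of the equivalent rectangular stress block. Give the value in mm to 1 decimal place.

a ≈ 20.3 mm

T = A_s f_y = 504 × 420 = 211680 N = 211.68 kN.
Setting C = 0.85 f'_c a b equal to T: a = 211680/(0.85 × 42.4 × 290) = 20.3 mm.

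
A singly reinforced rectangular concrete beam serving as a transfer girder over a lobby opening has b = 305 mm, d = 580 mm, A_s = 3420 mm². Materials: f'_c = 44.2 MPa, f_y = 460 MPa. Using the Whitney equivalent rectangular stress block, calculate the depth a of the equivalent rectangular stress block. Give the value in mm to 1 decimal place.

a ≈ 137.3 mm

T = A_s f_y = 3420 × 460 = 1573200 N = 1573.2 kN.
Setting C = 0.85 f'_c a b equal to T: a = 1573200/(0.85 × 44.2 × 305) = 137.3 mm.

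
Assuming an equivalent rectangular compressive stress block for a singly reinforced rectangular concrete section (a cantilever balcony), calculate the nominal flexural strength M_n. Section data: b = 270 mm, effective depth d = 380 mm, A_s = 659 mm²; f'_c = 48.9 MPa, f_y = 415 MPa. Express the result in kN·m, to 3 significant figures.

M_n ≈ 101 kN·m

T = A_s f_y = 659 × 415 = 273485 N = 273.485 kN.
From C = T: a = T/(0.85 f'_c b) = 273485/(0.85 × 48.9 × 270) = 24.37 mm.
M_n = T(d − a/2) = 273.485 kN × (380 − 12.185) mm = 100.59 kN·m.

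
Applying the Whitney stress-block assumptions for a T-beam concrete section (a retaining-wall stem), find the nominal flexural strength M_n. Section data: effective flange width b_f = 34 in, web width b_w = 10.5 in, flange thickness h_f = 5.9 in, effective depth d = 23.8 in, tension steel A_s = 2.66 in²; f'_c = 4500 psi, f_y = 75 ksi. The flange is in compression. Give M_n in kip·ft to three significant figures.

Tension: T = A_s f_y = 2.66 × 75 = 199.5 kips.
Try a within the flange: a = T/(0.85 f'_c b_f) = 199.5/(0.85 × 4.5 × 34) = 1.534 in.
Since a = 1.534 ≤ h_f = 5.9 in, the stress block lies entirely in the flange; analyse as a rectangular beam of width b_f.
M_n = T(d − a/2) = 199.5 × (23.8 − 0.767) = 4595.1 kip·in.
M_n = 4595.1/12 = 382.93 kip·ft.

M_n ≈ 383 kip·ft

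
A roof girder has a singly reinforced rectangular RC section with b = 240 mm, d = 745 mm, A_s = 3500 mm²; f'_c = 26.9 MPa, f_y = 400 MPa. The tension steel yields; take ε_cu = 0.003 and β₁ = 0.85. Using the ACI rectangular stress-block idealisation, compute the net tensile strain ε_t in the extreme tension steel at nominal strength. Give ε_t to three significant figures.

ε_t ≈ 0.00445

a = A_s f_y/(0.85 f'_c b) = 255.12 mm.
β₁ = 0.85, so c = a/β₁ = 255.12/0.85 = 300.14 mm.
From the linear strain diagram with ε_cu = 0.003: ε_t = 0.003 (d − c)/c = 0.003 × (745 − 300.14)/300.14 = 0.00445.
ε_t is between 0.004 and 0.005 — transition zone.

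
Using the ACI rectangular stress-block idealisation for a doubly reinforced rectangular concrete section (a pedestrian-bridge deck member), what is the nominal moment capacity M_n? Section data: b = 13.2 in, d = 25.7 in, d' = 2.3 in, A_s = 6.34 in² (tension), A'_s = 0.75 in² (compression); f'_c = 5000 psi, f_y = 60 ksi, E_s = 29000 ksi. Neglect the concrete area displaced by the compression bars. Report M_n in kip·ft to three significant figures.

Assume both steels yield.
a = (A_s − A'_s) f_y/(0.85 f'_c b) = (6.34 − 0.75) × 60/(0.85 × 5 × 13.2) = 5.979 in.
c = a/β₁ = 5.979/0.8 = 7.474 in; ε'_s = 0.003(c − d')/c = 0.0021 ≥ ε_y = 0.0021, so the compression steel yields.
M_n = (A_s − A'_s) f_y (d − a/2) + A'_s f_y (d − d') = 335.4 × (25.7 − 2.9895) + 45 × (25.7 − 2.3) = 7617.1 + 1053.0 = 8670.1 kip·in = 8670.1/12 = 722.51 kip·ft.

M_n ≈ 723 kip·ft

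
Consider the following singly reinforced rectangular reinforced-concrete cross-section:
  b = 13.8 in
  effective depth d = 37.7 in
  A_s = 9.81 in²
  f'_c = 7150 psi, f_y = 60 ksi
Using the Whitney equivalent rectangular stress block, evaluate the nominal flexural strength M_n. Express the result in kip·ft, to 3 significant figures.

T = A_s f_y = 9.81 × 60 = 588.6 kips.
a = T/(0.85 f'_c b) = 588.6/(0.85 × 7.15 × 13.8) = 7.018 in.
M_n = T(d − a/2) = 588.6 × (37.7 − 3.509) = 20124.8 kip·in = 20124.8/12 = 1677.07 kip·ft.

M_n ≈ 1680 kip·ft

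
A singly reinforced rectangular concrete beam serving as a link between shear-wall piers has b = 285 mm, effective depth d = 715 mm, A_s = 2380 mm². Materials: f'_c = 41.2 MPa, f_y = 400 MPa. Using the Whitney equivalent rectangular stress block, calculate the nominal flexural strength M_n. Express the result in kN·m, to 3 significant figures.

T = A_s f_y = 2380 × 400 = 952000 N = 952 kN.
From C = T: a = T/(0.85 f'_c b) = 952000/(0.85 × 41.2 × 285) = 95.38 mm.
M_n = T(d − a/2) = 952 kN × (715 − 47.69) mm = 635.28 kN·m.

M_n ≈ 635 kN·m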